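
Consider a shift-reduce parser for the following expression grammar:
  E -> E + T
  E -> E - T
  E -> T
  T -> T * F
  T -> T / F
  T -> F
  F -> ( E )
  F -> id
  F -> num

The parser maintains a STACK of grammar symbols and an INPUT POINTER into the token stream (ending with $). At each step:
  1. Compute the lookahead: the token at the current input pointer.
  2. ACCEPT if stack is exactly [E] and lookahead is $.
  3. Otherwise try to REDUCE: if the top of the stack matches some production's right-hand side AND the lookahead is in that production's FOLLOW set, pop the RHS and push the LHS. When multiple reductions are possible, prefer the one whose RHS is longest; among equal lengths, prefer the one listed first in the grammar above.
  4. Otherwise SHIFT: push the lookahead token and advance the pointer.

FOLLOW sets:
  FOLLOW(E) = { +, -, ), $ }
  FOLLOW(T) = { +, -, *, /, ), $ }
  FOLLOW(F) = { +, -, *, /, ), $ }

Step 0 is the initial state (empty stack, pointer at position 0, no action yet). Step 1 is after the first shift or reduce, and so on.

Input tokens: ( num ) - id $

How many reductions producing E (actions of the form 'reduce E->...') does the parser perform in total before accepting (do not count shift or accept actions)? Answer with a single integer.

Answer: 3

Derivation:
Step 1: shift (. Stack=[(] ptr=1 lookahead=num remaining=[num ) - id $]
Step 2: shift num. Stack=[( num] ptr=2 lookahead=) remaining=[) - id $]
Step 3: reduce F->num. Stack=[( F] ptr=2 lookahead=) remaining=[) - id $]
Step 4: reduce T->F. Stack=[( T] ptr=2 lookahead=) remaining=[) - id $]
Step 5: reduce E->T. Stack=[( E] ptr=2 lookahead=) remaining=[) - id $]
Step 6: shift ). Stack=[( E )] ptr=3 lookahead=- remaining=[- id $]
Step 7: reduce F->( E ). Stack=[F] ptr=3 lookahead=- remaining=[- id $]
Step 8: reduce T->F. Stack=[T] ptr=3 lookahead=- remaining=[- id $]
Step 9: reduce E->T. Stack=[E] ptr=3 lookahead=- remaining=[- id $]
Step 10: shift -. Stack=[E -] ptr=4 lookahead=id remaining=[id $]
Step 11: shift id. Stack=[E - id] ptr=5 lookahead=$ remaining=[$]
Step 12: reduce F->id. Stack=[E - F] ptr=5 lookahead=$ remaining=[$]
Step 13: reduce T->F. Stack=[E - T] ptr=5 lookahead=$ remaining=[$]
Step 14: reduce E->E - T. Stack=[E] ptr=5 lookahead=$ remaining=[$]
Step 15: accept. Stack=[E] ptr=5 lookahead=$ remaining=[$]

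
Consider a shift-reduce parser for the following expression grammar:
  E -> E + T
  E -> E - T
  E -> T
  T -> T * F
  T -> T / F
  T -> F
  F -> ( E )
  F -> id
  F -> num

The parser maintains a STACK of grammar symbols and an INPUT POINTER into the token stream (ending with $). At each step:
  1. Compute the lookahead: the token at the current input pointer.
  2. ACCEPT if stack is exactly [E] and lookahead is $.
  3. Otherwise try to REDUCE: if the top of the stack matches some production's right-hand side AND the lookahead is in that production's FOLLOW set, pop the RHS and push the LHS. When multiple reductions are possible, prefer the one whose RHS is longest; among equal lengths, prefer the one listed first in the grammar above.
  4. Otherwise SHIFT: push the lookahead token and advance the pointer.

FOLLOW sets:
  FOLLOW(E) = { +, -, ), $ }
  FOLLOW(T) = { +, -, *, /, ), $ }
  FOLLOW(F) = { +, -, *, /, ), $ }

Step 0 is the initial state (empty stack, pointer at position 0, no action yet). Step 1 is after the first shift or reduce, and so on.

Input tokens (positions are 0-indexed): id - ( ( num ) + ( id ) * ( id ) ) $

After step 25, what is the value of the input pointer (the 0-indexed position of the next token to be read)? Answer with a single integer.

Answer: 11

Derivation:
Step 1: shift id. Stack=[id] ptr=1 lookahead=- remaining=[- ( ( num ) + ( id ) * ( id ) ) $]
Step 2: reduce F->id. Stack=[F] ptr=1 lookahead=- remaining=[- ( ( num ) + ( id ) * ( id ) ) $]
Step 3: reduce T->F. Stack=[T] ptr=1 lookahead=- remaining=[- ( ( num ) + ( id ) * ( id ) ) $]
Step 4: reduce E->T. Stack=[E] ptr=1 lookahead=- remaining=[- ( ( num ) + ( id ) * ( id ) ) $]
Step 5: shift -. Stack=[E -] ptr=2 lookahead=( remaining=[( ( num ) + ( id ) * ( id ) ) $]
Step 6: shift (. Stack=[E - (] ptr=3 lookahead=( remaining=[( num ) + ( id ) * ( id ) ) $]
Step 7: shift (. Stack=[E - ( (] ptr=4 lookahead=num remaining=[num ) + ( id ) * ( id ) ) $]
Step 8: shift num. Stack=[E - ( ( num] ptr=5 lookahead=) remaining=[) + ( id ) * ( id ) ) $]
Step 9: reduce F->num. Stack=[E - ( ( F] ptr=5 lookahead=) remaining=[) + ( id ) * ( id ) ) $]
Step 10: reduce T->F. Stack=[E - ( ( T] ptr=5 lookahead=) remaining=[) + ( id ) * ( id ) ) $]
Step 11: reduce E->T. Stack=[E - ( ( E] ptr=5 lookahead=) remaining=[) + ( id ) * ( id ) ) $]
Step 12: shift ). Stack=[E - ( ( E )] ptr=6 lookahead=+ remaining=[+ ( id ) * ( id ) ) $]
Step 13: reduce F->( E ). Stack=[E - ( F] ptr=6 lookahead=+ remaining=[+ ( id ) * ( id ) ) $]
Step 14: reduce T->F. Stack=[E - ( T] ptr=6 lookahead=+ remaining=[+ ( id ) * ( id ) ) $]
Step 15: reduce E->T. Stack=[E - ( E] ptr=6 lookahead=+ remaining=[+ ( id ) * ( id ) ) $]
Step 16: shift +. Stack=[E - ( E +] ptr=7 lookahead=( remaining=[( id ) * ( id ) ) $]
Step 17: shift (. Stack=[E - ( E + (] ptr=8 lookahead=id remaining=[id ) * ( id ) ) $]
Step 18: shift id. Stack=[E - ( E + ( id] ptr=9 lookahead=) remaining=[) * ( id ) ) $]
Step 19: reduce F->id. Stack=[E - ( E + ( F] ptr=9 lookahead=) remaining=[) * ( id ) ) $]
Step 20: reduce T->F. Stack=[E - ( E + ( T] ptr=9 lookahead=) remaining=[) * ( id ) ) $]
Step 21: reduce E->T. Stack=[E - ( E + ( E] ptr=9 lookahead=) remaining=[) * ( id ) ) $]
Step 22: shift ). Stack=[E - ( E + ( E )] ptr=10 lookahead=* remaining=[* ( id ) ) $]
Step 23: reduce F->( E ). Stack=[E - ( E + F] ptr=10 lookahead=* remaining=[* ( id ) ) $]
Step 24: reduce T->F. Stack=[E - ( E + T] ptr=10 lookahead=* remaining=[* ( id ) ) $]
Step 25: shift *. Stack=[E - ( E + T *] ptr=11 lookahead=( remaining=[( id ) ) $]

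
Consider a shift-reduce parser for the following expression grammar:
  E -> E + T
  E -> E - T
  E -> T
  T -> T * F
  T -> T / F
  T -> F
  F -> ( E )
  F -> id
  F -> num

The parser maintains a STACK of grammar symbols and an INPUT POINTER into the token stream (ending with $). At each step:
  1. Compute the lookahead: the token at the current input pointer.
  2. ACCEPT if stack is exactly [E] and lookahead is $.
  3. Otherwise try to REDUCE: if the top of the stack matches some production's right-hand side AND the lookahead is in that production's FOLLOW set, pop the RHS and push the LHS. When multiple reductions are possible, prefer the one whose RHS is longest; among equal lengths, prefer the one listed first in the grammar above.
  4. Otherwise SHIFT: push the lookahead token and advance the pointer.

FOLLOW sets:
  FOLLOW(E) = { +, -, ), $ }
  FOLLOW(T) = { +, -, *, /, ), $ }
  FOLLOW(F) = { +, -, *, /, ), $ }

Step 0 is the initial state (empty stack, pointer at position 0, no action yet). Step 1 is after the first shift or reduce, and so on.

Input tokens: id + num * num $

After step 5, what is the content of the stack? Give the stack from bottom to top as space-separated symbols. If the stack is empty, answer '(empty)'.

Step 1: shift id. Stack=[id] ptr=1 lookahead=+ remaining=[+ num * num $]
Step 2: reduce F->id. Stack=[F] ptr=1 lookahead=+ remaining=[+ num * num $]
Step 3: reduce T->F. Stack=[T] ptr=1 lookahead=+ remaining=[+ num * num $]
Step 4: reduce E->T. Stack=[E] ptr=1 lookahead=+ remaining=[+ num * num $]
Step 5: shift +. Stack=[E +] ptr=2 lookahead=num remaining=[num * num $]

Answer: E +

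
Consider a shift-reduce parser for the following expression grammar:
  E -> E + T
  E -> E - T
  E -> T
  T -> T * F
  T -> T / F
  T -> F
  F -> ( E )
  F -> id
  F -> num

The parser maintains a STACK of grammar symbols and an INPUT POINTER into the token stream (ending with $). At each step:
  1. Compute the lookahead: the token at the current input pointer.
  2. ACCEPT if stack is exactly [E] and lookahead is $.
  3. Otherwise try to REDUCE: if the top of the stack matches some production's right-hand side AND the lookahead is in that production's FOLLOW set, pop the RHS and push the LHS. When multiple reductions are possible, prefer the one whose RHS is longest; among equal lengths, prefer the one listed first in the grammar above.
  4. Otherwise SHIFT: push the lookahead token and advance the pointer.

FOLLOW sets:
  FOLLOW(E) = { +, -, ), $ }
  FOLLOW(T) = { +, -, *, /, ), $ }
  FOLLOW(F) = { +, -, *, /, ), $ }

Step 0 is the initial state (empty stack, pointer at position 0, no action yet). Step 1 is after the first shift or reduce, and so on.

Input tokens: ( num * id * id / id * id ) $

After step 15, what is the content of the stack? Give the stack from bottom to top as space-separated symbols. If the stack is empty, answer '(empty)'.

Step 1: shift (. Stack=[(] ptr=1 lookahead=num remaining=[num * id * id / id * id ) $]
Step 2: shift num. Stack=[( num] ptr=2 lookahead=* remaining=[* id * id / id * id ) $]
Step 3: reduce F->num. Stack=[( F] ptr=2 lookahead=* remaining=[* id * id / id * id ) $]
Step 4: reduce T->F. Stack=[( T] ptr=2 lookahead=* remaining=[* id * id / id * id ) $]
Step 5: shift *. Stack=[( T *] ptr=3 lookahead=id remaining=[id * id / id * id ) $]
Step 6: shift id. Stack=[( T * id] ptr=4 lookahead=* remaining=[* id / id * id ) $]
Step 7: reduce F->id. Stack=[( T * F] ptr=4 lookahead=* remaining=[* id / id * id ) $]
Step 8: reduce T->T * F. Stack=[( T] ptr=4 lookahead=* remaining=[* id / id * id ) $]
Step 9: shift *. Stack=[( T *] ptr=5 lookahead=id remaining=[id / id * id ) $]
Step 10: shift id. Stack=[( T * id] ptr=6 lookahead=/ remaining=[/ id * id ) $]
Step 11: reduce F->id. Stack=[( T * F] ptr=6 lookahead=/ remaining=[/ id * id ) $]
Step 12: reduce T->T * F. Stack=[( T] ptr=6 lookahead=/ remaining=[/ id * id ) $]
Step 13: shift /. Stack=[( T /] ptr=7 lookahead=id remaining=[id * id ) $]
Step 14: shift id. Stack=[( T / id] ptr=8 lookahead=* remaining=[* id ) $]
Step 15: reduce F->id. Stack=[( T / F] ptr=8 lookahead=* remaining=[* id ) $]

Answer: ( T / F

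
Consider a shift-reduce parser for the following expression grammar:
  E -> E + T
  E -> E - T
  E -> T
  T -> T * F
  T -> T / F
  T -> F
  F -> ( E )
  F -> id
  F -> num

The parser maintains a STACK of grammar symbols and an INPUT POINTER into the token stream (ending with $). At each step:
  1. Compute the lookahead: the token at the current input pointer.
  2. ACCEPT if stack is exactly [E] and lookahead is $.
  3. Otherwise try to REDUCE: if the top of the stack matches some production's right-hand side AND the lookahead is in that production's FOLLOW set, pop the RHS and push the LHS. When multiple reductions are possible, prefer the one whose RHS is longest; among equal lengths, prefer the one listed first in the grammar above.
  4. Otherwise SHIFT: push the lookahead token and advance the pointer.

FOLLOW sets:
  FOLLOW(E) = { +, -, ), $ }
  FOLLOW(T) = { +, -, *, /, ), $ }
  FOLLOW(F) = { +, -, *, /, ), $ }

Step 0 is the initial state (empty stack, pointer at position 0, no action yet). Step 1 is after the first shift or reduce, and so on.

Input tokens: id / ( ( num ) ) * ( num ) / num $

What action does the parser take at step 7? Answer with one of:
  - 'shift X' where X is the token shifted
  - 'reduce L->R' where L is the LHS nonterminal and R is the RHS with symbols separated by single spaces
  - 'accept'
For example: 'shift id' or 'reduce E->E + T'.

Step 1: shift id. Stack=[id] ptr=1 lookahead=/ remaining=[/ ( ( num ) ) * ( num ) / num $]
Step 2: reduce F->id. Stack=[F] ptr=1 lookahead=/ remaining=[/ ( ( num ) ) * ( num ) / num $]
Step 3: reduce T->F. Stack=[T] ptr=1 lookahead=/ remaining=[/ ( ( num ) ) * ( num ) / num $]
Step 4: shift /. Stack=[T /] ptr=2 lookahead=( remaining=[( ( num ) ) * ( num ) / num $]
Step 5: shift (. Stack=[T / (] ptr=3 lookahead=( remaining=[( num ) ) * ( num ) / num $]
Step 6: shift (. Stack=[T / ( (] ptr=4 lookahead=num remaining=[num ) ) * ( num ) / num $]
Step 7: shift num. Stack=[T / ( ( num] ptr=5 lookahead=) remaining=[) ) * ( num ) / num $]

Answer: shift num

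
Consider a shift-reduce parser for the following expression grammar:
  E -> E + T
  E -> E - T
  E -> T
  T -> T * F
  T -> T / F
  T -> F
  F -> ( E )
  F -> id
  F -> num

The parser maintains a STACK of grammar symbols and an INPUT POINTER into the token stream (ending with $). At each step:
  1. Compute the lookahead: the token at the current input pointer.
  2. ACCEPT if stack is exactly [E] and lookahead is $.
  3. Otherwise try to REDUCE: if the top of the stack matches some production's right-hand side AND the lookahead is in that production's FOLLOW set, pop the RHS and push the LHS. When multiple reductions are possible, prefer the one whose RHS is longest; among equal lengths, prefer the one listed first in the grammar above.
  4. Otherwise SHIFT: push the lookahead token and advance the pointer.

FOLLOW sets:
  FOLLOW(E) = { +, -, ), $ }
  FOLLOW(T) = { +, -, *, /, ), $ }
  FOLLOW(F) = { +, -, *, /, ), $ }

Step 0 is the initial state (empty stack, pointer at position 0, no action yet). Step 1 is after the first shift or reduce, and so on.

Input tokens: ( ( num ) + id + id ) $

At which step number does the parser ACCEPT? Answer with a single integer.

Step 1: shift (. Stack=[(] ptr=1 lookahead=( remaining=[( num ) + id + id ) $]
Step 2: shift (. Stack=[( (] ptr=2 lookahead=num remaining=[num ) + id + id ) $]
Step 3: shift num. Stack=[( ( num] ptr=3 lookahead=) remaining=[) + id + id ) $]
Step 4: reduce F->num. Stack=[( ( F] ptr=3 lookahead=) remaining=[) + id + id ) $]
Step 5: reduce T->F. Stack=[( ( T] ptr=3 lookahead=) remaining=[) + id + id ) $]
Step 6: reduce E->T. Stack=[( ( E] ptr=3 lookahead=) remaining=[) + id + id ) $]
Step 7: shift ). Stack=[( ( E )] ptr=4 lookahead=+ remaining=[+ id + id ) $]
Step 8: reduce F->( E ). Stack=[( F] ptr=4 lookahead=+ remaining=[+ id + id ) $]
Step 9: reduce T->F. Stack=[( T] ptr=4 lookahead=+ remaining=[+ id + id ) $]
Step 10: reduce E->T. Stack=[( E] ptr=4 lookahead=+ remaining=[+ id + id ) $]
Step 11: shift +. Stack=[( E +] ptr=5 lookahead=id remaining=[id + id ) $]
Step 12: shift id. Stack=[( E + id] ptr=6 lookahead=+ remaining=[+ id ) $]
Step 13: reduce F->id. Stack=[( E + F] ptr=6 lookahead=+ remaining=[+ id ) $]
Step 14: reduce T->F. Stack=[( E + T] ptr=6 lookahead=+ remaining=[+ id ) $]
Step 15: reduce E->E + T. Stack=[( E] ptr=6 lookahead=+ remaining=[+ id ) $]
Step 16: shift +. Stack=[( E +] ptr=7 lookahead=id remaining=[id ) $]
Step 17: shift id. Stack=[( E + id] ptr=8 lookahead=) remaining=[) $]
Step 18: reduce F->id. Stack=[( E + F] ptr=8 lookahead=) remaining=[) $]
Step 19: reduce T->F. Stack=[( E + T] ptr=8 lookahead=) remaining=[) $]
Step 20: reduce E->E + T. Stack=[( E] ptr=8 lookahead=) remaining=[) $]
Step 21: shift ). Stack=[( E )] ptr=9 lookahead=$ remaining=[$]
Step 22: reduce F->( E ). Stack=[F] ptr=9 lookahead=$ remaining=[$]
Step 23: reduce T->F. Stack=[T] ptr=9 lookahead=$ remaining=[$]
Step 24: reduce E->T. Stack=[E] ptr=9 lookahead=$ remaining=[$]
Step 25: accept. Stack=[E] ptr=9 lookahead=$ remaining=[$]

Answer: 25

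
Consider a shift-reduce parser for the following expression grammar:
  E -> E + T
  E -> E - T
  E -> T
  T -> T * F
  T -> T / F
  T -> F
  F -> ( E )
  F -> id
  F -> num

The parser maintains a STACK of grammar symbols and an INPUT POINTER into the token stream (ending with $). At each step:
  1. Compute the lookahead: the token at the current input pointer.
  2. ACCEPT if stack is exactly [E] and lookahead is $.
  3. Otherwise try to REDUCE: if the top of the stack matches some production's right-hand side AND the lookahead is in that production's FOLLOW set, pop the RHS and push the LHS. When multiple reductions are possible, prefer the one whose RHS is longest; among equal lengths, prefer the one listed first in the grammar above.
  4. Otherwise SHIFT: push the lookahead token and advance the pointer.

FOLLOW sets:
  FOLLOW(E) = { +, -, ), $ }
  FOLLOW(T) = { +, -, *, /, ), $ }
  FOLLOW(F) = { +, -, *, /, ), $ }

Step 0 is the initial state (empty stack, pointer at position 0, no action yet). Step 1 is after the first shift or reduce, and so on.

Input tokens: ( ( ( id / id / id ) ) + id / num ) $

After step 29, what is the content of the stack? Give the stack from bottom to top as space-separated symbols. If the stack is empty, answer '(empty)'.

Answer: ( E + T / num

Derivation:
Step 1: shift (. Stack=[(] ptr=1 lookahead=( remaining=[( ( id / id / id ) ) + id / num ) $]
Step 2: shift (. Stack=[( (] ptr=2 lookahead=( remaining=[( id / id / id ) ) + id / num ) $]
Step 3: shift (. Stack=[( ( (] ptr=3 lookahead=id remaining=[id / id / id ) ) + id / num ) $]
Step 4: shift id. Stack=[( ( ( id] ptr=4 lookahead=/ remaining=[/ id / id ) ) + id / num ) $]
Step 5: reduce F->id. Stack=[( ( ( F] ptr=4 lookahead=/ remaining=[/ id / id ) ) + id / num ) $]
Step 6: reduce T->F. Stack=[( ( ( T] ptr=4 lookahead=/ remaining=[/ id / id ) ) + id / num ) $]
Step 7: shift /. Stack=[( ( ( T /] ptr=5 lookahead=id remaining=[id / id ) ) + id / num ) $]
Step 8: shift id. Stack=[( ( ( T / id] ptr=6 lookahead=/ remaining=[/ id ) ) + id / num ) $]
Step 9: reduce F->id. Stack=[( ( ( T / F] ptr=6 lookahead=/ remaining=[/ id ) ) + id / num ) $]
Step 10: reduce T->T / F. Stack=[( ( ( T] ptr=6 lookahead=/ remaining=[/ id ) ) + id / num ) $]
Step 11: shift /. Stack=[( ( ( T /] ptr=7 lookahead=id remaining=[id ) ) + id / num ) $]
Step 12: shift id. Stack=[( ( ( T / id] ptr=8 lookahead=) remaining=[) ) + id / num ) $]
Step 13: reduce F->id. Stack=[( ( ( T / F] ptr=8 lookahead=) remaining=[) ) + id / num ) $]
Step 14: reduce T->T / F. Stack=[( ( ( T] ptr=8 lookahead=) remaining=[) ) + id / num ) $]
Step 15: reduce E->T. Stack=[( ( ( E] ptr=8 lookahead=) remaining=[) ) + id / num ) $]
Step 16: shift ). Stack=[( ( ( E )] ptr=9 lookahead=) remaining=[) + id / num ) $]
Step 17: reduce F->( E ). Stack=[( ( F] ptr=9 lookahead=) remaining=[) + id / num ) $]
Step 18: reduce T->F. Stack=[( ( T] ptr=9 lookahead=) remaining=[) + id / num ) $]
Step 19: reduce E->T. Stack=[( ( E] ptr=9 lookahead=) remaining=[) + id / num ) $]
Step 20: shift ). Stack=[( ( E )] ptr=10 lookahead=+ remaining=[+ id / num ) $]
Step 21: reduce F->( E ). Stack=[( F] ptr=10 lookahead=+ remaining=[+ id / num ) $]
Step 22: reduce T->F. Stack=[( T] ptr=10 lookahead=+ remaining=[+ id / num ) $]
Step 23: reduce E->T. Stack=[( E] ptr=10 lookahead=+ remaining=[+ id / num ) $]
Step 24: shift +. Stack=[( E +] ptr=11 lookahead=id remaining=[id / num ) $]
Step 25: shift id. Stack=[( E + id] ptr=12 lookahead=/ remaining=[/ num ) $]
Step 26: reduce F->id. Stack=[( E + F] ptr=12 lookahead=/ remaining=[/ num ) $]
Step 27: reduce T->F. Stack=[( E + T] ptr=12 lookahead=/ remaining=[/ num ) $]
Step 28: shift /. Stack=[( E + T /] ptr=13 lookahead=num remaining=[num ) $]
Step 29: shift num. Stack=[( E + T / num] ptr=14 lookahead=) remaining=[) $]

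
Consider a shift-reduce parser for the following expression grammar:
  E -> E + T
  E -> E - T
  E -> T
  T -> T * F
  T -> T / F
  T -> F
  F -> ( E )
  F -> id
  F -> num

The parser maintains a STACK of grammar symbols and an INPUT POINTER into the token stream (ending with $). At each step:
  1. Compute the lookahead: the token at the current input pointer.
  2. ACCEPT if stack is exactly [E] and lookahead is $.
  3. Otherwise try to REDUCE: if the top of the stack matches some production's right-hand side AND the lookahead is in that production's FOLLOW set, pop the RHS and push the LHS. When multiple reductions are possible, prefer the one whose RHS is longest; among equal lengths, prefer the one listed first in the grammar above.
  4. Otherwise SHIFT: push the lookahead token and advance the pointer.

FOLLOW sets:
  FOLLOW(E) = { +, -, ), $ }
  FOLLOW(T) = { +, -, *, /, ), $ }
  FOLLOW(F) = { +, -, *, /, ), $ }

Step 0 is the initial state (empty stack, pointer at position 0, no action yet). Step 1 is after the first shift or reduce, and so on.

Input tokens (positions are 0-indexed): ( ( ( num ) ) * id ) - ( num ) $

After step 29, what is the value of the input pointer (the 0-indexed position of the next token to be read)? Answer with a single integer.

Answer: 12

Derivation:
Step 1: shift (. Stack=[(] ptr=1 lookahead=( remaining=[( ( num ) ) * id ) - ( num ) $]
Step 2: shift (. Stack=[( (] ptr=2 lookahead=( remaining=[( num ) ) * id ) - ( num ) $]
Step 3: shift (. Stack=[( ( (] ptr=3 lookahead=num remaining=[num ) ) * id ) - ( num ) $]
Step 4: shift num. Stack=[( ( ( num] ptr=4 lookahead=) remaining=[) ) * id ) - ( num ) $]
Step 5: reduce F->num. Stack=[( ( ( F] ptr=4 lookahead=) remaining=[) ) * id ) - ( num ) $]
Step 6: reduce T->F. Stack=[( ( ( T] ptr=4 lookahead=) remaining=[) ) * id ) - ( num ) $]
Step 7: reduce E->T. Stack=[( ( ( E] ptr=4 lookahead=) remaining=[) ) * id ) - ( num ) $]
Step 8: shift ). Stack=[( ( ( E )] ptr=5 lookahead=) remaining=[) * id ) - ( num ) $]
Step 9: reduce F->( E ). Stack=[( ( F] ptr=5 lookahead=) remaining=[) * id ) - ( num ) $]
Step 10: reduce T->F. Stack=[( ( T] ptr=5 lookahead=) remaining=[) * id ) - ( num ) $]
Step 11: reduce E->T. Stack=[( ( E] ptr=5 lookahead=) remaining=[) * id ) - ( num ) $]
Step 12: shift ). Stack=[( ( E )] ptr=6 lookahead=* remaining=[* id ) - ( num ) $]
Step 13: reduce F->( E ). Stack=[( F] ptr=6 lookahead=* remaining=[* id ) - ( num ) $]
Step 14: reduce T->F. Stack=[( T] ptr=6 lookahead=* remaining=[* id ) - ( num ) $]
Step 15: shift *. Stack=[( T *] ptr=7 lookahead=id remaining=[id ) - ( num ) $]
Step 16: shift id. Stack=[( T * id] ptr=8 lookahead=) remaining=[) - ( num ) $]
Step 17: reduce F->id. Stack=[( T * F] ptr=8 lookahead=) remaining=[) - ( num ) $]
Step 18: reduce T->T * F. Stack=[( T] ptr=8 lookahead=) remaining=[) - ( num ) $]
Step 19: reduce E->T. Stack=[( E] ptr=8 lookahead=) remaining=[) - ( num ) $]
Step 20: shift ). Stack=[( E )] ptr=9 lookahead=- remaining=[- ( num ) $]
Step 21: reduce F->( E ). Stack=[F] ptr=9 lookahead=- remaining=[- ( num ) $]
Step 22: reduce T->F. Stack=[T] ptr=9 lookahead=- remaining=[- ( num ) $]
Step 23: reduce E->T. Stack=[E] ptr=9 lookahead=- remaining=[- ( num ) $]
Step 24: shift -. Stack=[E -] ptr=10 lookahead=( remaining=[( num ) $]
Step 25: shift (. Stack=[E - (] ptr=11 lookahead=num remaining=[num ) $]
Step 26: shift num. Stack=[E - ( num] ptr=12 lookahead=) remaining=[) $]
Step 27: reduce F->num. Stack=[E - ( F] ptr=12 lookahead=) remaining=[) $]
Step 28: reduce T->F. Stack=[E - ( T] ptr=12 lookahead=) remaining=[) $]
Step 29: reduce E->T. Stack=[E - ( E] ptr=12 lookahead=) remaining=[) $]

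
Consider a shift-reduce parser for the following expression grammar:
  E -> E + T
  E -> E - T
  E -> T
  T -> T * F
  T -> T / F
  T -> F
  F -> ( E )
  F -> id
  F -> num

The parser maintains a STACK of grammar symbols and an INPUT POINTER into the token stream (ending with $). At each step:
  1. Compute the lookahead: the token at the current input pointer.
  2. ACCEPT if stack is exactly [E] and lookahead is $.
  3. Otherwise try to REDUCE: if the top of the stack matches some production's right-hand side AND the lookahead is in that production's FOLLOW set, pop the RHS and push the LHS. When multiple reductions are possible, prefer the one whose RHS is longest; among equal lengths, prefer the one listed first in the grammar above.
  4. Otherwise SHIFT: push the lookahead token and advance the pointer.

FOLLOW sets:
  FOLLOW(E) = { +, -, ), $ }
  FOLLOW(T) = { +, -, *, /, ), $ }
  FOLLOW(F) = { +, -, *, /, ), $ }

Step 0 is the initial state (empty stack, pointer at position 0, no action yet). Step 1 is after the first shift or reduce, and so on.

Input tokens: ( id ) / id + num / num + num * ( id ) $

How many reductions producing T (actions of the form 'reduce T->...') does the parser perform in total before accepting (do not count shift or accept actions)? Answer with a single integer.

Answer: 8

Derivation:
Step 1: shift (. Stack=[(] ptr=1 lookahead=id remaining=[id ) / id + num / num + num * ( id ) $]
Step 2: shift id. Stack=[( id] ptr=2 lookahead=) remaining=[) / id + num / num + num * ( id ) $]
Step 3: reduce F->id. Stack=[( F] ptr=2 lookahead=) remaining=[) / id + num / num + num * ( id ) $]
Step 4: reduce T->F. Stack=[( T] ptr=2 lookahead=) remaining=[) / id + num / num + num * ( id ) $]
Step 5: reduce E->T. Stack=[( E] ptr=2 lookahead=) remaining=[) / id + num / num + num * ( id ) $]
Step 6: shift ). Stack=[( E )] ptr=3 lookahead=/ remaining=[/ id + num / num + num * ( id ) $]
Step 7: reduce F->( E ). Stack=[F] ptr=3 lookahead=/ remaining=[/ id + num / num + num * ( id ) $]
Step 8: reduce T->F. Stack=[T] ptr=3 lookahead=/ remaining=[/ id + num / num + num * ( id ) $]
Step 9: shift /. Stack=[T /] ptr=4 lookahead=id remaining=[id + num / num + num * ( id ) $]
Step 10: shift id. Stack=[T / id] ptr=5 lookahead=+ remaining=[+ num / num + num * ( id ) $]
Step 11: reduce F->id. Stack=[T / F] ptr=5 lookahead=+ remaining=[+ num / num + num * ( id ) $]
Step 12: reduce T->T / F. Stack=[T] ptr=5 lookahead=+ remaining=[+ num / num + num * ( id ) $]
Step 13: reduce E->T. Stack=[E] ptr=5 lookahead=+ remaining=[+ num / num + num * ( id ) $]
Step 14: shift +. Stack=[E +] ptr=6 lookahead=num remaining=[num / num + num * ( id ) $]
Step 15: shift num. Stack=[E + num] ptr=7 lookahead=/ remaining=[/ num + num * ( id ) $]
Step 16: reduce F->num. Stack=[E + F] ptr=7 lookahead=/ remaining=[/ num + num * ( id ) $]
Step 17: reduce T->F. Stack=[E + T] ptr=7 lookahead=/ remaining=[/ num + num * ( id ) $]
Step 18: shift /. Stack=[E + T /] ptr=8 lookahead=num remaining=[num + num * ( id ) $]
Step 19: shift num. Stack=[E + T / num] ptr=9 lookahead=+ remaining=[+ num * ( id ) $]
Step 20: reduce F->num. Stack=[E + T / F] ptr=9 lookahead=+ remaining=[+ num * ( id ) $]
Step 21: reduce T->T / F. Stack=[E + T] ptr=9 lookahead=+ remaining=[+ num * ( id ) $]
Step 22: reduce E->E + T. Stack=[E] ptr=9 lookahead=+ remaining=[+ num * ( id ) $]
Step 23: shift +. Stack=[E +] ptr=10 lookahead=num remaining=[num * ( id ) $]
Step 24: shift num. Stack=[E + num] ptr=11 lookahead=* remaining=[* ( id ) $]
Step 25: reduce F->num. Stack=[E + F] ptr=11 lookahead=* remaining=[* ( id ) $]
Step 26: reduce T->F. Stack=[E + T] ptr=11 lookahead=* remaining=[* ( id ) $]
Step 27: shift *. Stack=[E + T *] ptr=12 lookahead=( remaining=[( id ) $]
Step 28: shift (. Stack=[E + T * (] ptr=13 lookahead=id remaining=[id ) $]
Step 29: shift id. Stack=[E + T * ( id] ptr=14 lookahead=) remaining=[) $]
Step 30: reduce F->id. Stack=[E + T * ( F] ptr=14 lookahead=) remaining=[) $]
Step 31: reduce T->F. Stack=[E + T * ( T] ptr=14 lookahead=) remaining=[) $]
Step 32: reduce E->T. Stack=[E + T * ( E] ptr=14 lookahead=) remaining=[) $]
Step 33: shift ). Stack=[E + T * ( E )] ptr=15 lookahead=$ remaining=[$]
Step 34: reduce F->( E ). Stack=[E + T * F] ptr=15 lookahead=$ remaining=[$]
Step 35: reduce T->T * F. Stack=[E + T] ptr=15 lookahead=$ remaining=[$]
Step 36: reduce E->E + T. Stack=[E] ptr=15 lookahead=$ remaining=[$]
Step 37: accept. Stack=[E] ptr=15 lookahead=$ remaining=[$]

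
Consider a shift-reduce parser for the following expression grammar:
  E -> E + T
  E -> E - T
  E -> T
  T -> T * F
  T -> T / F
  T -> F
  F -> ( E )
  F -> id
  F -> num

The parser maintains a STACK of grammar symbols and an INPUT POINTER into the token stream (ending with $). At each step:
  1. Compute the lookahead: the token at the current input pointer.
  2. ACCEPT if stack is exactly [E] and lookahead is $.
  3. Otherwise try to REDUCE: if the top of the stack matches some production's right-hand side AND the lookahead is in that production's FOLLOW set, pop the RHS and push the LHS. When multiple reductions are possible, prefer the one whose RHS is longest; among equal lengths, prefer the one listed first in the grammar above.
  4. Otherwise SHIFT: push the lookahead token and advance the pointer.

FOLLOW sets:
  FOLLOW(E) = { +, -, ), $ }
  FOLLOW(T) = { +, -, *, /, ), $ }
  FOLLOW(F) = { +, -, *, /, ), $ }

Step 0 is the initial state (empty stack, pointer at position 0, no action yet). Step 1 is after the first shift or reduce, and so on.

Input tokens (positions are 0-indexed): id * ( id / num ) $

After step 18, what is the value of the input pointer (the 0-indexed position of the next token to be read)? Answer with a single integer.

Step 1: shift id. Stack=[id] ptr=1 lookahead=* remaining=[* ( id / num ) $]
Step 2: reduce F->id. Stack=[F] ptr=1 lookahead=* remaining=[* ( id / num ) $]
Step 3: reduce T->F. Stack=[T] ptr=1 lookahead=* remaining=[* ( id / num ) $]
Step 4: shift *. Stack=[T *] ptr=2 lookahead=( remaining=[( id / num ) $]
Step 5: shift (. Stack=[T * (] ptr=3 lookahead=id remaining=[id / num ) $]
Step 6: shift id. Stack=[T * ( id] ptr=4 lookahead=/ remaining=[/ num ) $]
Step 7: reduce F->id. Stack=[T * ( F] ptr=4 lookahead=/ remaining=[/ num ) $]
Step 8: reduce T->F. Stack=[T * ( T] ptr=4 lookahead=/ remaining=[/ num ) $]
Step 9: shift /. Stack=[T * ( T /] ptr=5 lookahead=num remaining=[num ) $]
Step 10: shift num. Stack=[T * ( T / num] ptr=6 lookahead=) remaining=[) $]
Step 11: reduce F->num. Stack=[T * ( T / F] ptr=6 lookahead=) remaining=[) $]
Step 12: reduce T->T / F. Stack=[T * ( T] ptr=6 lookahead=) remaining=[) $]
Step 13: reduce E->T. Stack=[T * ( E] ptr=6 lookahead=) remaining=[) $]
Step 14: shift ). Stack=[T * ( E )] ptr=7 lookahead=$ remaining=[$]
Step 15: reduce F->( E ). Stack=[T * F] ptr=7 lookahead=$ remaining=[$]
Step 16: reduce T->T * F. Stack=[T] ptr=7 lookahead=$ remaining=[$]
Step 17: reduce E->T. Stack=[E] ptr=7 lookahead=$ remaining=[$]
Step 18: accept. Stack=[E] ptr=7 lookahead=$ remaining=[$]

Answer: 7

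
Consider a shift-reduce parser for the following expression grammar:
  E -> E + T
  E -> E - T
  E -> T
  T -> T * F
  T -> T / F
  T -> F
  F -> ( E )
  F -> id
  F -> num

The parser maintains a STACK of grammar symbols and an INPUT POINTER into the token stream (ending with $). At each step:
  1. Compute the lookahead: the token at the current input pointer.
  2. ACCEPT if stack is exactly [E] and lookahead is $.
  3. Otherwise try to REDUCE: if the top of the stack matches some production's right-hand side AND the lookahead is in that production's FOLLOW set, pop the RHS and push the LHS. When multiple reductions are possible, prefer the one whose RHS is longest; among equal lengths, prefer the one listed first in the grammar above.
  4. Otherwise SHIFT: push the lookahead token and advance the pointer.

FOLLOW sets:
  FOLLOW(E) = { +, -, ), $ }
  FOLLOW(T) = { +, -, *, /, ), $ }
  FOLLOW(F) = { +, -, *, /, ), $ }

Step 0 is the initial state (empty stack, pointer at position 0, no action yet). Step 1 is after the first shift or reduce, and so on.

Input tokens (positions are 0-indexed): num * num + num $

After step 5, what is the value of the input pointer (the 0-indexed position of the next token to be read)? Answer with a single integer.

Step 1: shift num. Stack=[num] ptr=1 lookahead=* remaining=[* num + num $]
Step 2: reduce F->num. Stack=[F] ptr=1 lookahead=* remaining=[* num + num $]
Step 3: reduce T->F. Stack=[T] ptr=1 lookahead=* remaining=[* num + num $]
Step 4: shift *. Stack=[T *] ptr=2 lookahead=num remaining=[num + num $]
Step 5: shift num. Stack=[T * num] ptr=3 lookahead=+ remaining=[+ num $]

Answer: 3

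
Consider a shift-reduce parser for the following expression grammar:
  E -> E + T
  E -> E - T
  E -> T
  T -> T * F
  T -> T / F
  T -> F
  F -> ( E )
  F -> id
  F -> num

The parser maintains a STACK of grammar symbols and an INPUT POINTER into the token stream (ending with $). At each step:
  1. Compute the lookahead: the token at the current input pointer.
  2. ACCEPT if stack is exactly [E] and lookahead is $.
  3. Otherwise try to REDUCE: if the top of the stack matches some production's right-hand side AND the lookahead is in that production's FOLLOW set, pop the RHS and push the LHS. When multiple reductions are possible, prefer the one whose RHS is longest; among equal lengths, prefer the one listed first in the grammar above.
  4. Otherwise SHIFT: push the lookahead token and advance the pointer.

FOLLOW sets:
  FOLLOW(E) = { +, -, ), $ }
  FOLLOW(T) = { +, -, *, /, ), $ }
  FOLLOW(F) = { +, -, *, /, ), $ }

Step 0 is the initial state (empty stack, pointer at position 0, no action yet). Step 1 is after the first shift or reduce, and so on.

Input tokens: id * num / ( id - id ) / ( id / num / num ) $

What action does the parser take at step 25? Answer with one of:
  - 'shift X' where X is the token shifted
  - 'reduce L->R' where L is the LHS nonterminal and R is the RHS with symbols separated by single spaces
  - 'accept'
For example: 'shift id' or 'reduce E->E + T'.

Answer: reduce F->id

Derivation:
Step 1: shift id. Stack=[id] ptr=1 lookahead=* remaining=[* num / ( id - id ) / ( id / num / num ) $]
Step 2: reduce F->id. Stack=[F] ptr=1 lookahead=* remaining=[* num / ( id - id ) / ( id / num / num ) $]
Step 3: reduce T->F. Stack=[T] ptr=1 lookahead=* remaining=[* num / ( id - id ) / ( id / num / num ) $]
Step 4: shift *. Stack=[T *] ptr=2 lookahead=num remaining=[num / ( id - id ) / ( id / num / num ) $]
Step 5: shift num. Stack=[T * num] ptr=3 lookahead=/ remaining=[/ ( id - id ) / ( id / num / num ) $]
Step 6: reduce F->num. Stack=[T * F] ptr=3 lookahead=/ remaining=[/ ( id - id ) / ( id / num / num ) $]
Step 7: reduce T->T * F. Stack=[T] ptr=3 lookahead=/ remaining=[/ ( id - id ) / ( id / num / num ) $]
Step 8: shift /. Stack=[T /] ptr=4 lookahead=( remaining=[( id - id ) / ( id / num / num ) $]
Step 9: shift (. Stack=[T / (] ptr=5 lookahead=id remaining=[id - id ) / ( id / num / num ) $]
Step 10: shift id. Stack=[T / ( id] ptr=6 lookahead=- remaining=[- id ) / ( id / num / num ) $]
Step 11: reduce F->id. Stack=[T / ( F] ptr=6 lookahead=- remaining=[- id ) / ( id / num / num ) $]
Step 12: reduce T->F. Stack=[T / ( T] ptr=6 lookahead=- remaining=[- id ) / ( id / num / num ) $]
Step 13: reduce E->T. Stack=[T / ( E] ptr=6 lookahead=- remaining=[- id ) / ( id / num / num ) $]
Step 14: shift -. Stack=[T / ( E -] ptr=7 lookahead=id remaining=[id ) / ( id / num / num ) $]
Step 15: shift id. Stack=[T / ( E - id] ptr=8 lookahead=) remaining=[) / ( id / num / num ) $]
Step 16: reduce F->id. Stack=[T / ( E - F] ptr=8 lookahead=) remaining=[) / ( id / num / num ) $]
Step 17: reduce T->F. Stack=[T / ( E - T] ptr=8 lookahead=) remaining=[) / ( id / num / num ) $]
Step 18: reduce E->E - T. Stack=[T / ( E] ptr=8 lookahead=) remaining=[) / ( id / num / num ) $]
Step 19: shift ). Stack=[T / ( E )] ptr=9 lookahead=/ remaining=[/ ( id / num / num ) $]
Step 20: reduce F->( E ). Stack=[T / F] ptr=9 lookahead=/ remaining=[/ ( id / num / num ) $]
Step 21: reduce T->T / F. Stack=[T] ptr=9 lookahead=/ remaining=[/ ( id / num / num ) $]
Step 22: shift /. Stack=[T /] ptr=10 lookahead=( remaining=[( id / num / num ) $]
Step 23: shift (. Stack=[T / (] ptr=11 lookahead=id remaining=[id / num / num ) $]
Step 24: shift id. Stack=[T / ( id] ptr=12 lookahead=/ remaining=[/ num / num ) $]
Step 25: reduce F->id. Stack=[T / ( F] ptr=12 lookahead=/ remaining=[/ num / num ) $]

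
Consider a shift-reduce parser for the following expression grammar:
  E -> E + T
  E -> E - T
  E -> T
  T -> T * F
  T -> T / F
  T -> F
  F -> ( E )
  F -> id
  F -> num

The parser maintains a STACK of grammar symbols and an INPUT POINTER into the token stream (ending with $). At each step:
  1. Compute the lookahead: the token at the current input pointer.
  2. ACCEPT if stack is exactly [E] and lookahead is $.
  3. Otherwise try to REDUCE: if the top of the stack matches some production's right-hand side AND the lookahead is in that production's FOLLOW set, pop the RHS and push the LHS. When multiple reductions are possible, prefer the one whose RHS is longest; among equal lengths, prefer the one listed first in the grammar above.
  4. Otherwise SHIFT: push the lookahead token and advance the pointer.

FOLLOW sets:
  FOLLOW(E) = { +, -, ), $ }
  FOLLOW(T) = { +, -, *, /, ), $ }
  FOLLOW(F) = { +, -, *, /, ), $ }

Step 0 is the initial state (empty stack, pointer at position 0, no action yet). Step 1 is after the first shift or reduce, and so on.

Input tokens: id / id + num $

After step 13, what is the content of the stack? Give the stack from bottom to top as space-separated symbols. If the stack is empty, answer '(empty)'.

Answer: E

Derivation:
Step 1: shift id. Stack=[id] ptr=1 lookahead=/ remaining=[/ id + num $]
Step 2: reduce F->id. Stack=[F] ptr=1 lookahead=/ remaining=[/ id + num $]
Step 3: reduce T->F. Stack=[T] ptr=1 lookahead=/ remaining=[/ id + num $]
Step 4: shift /. Stack=[T /] ptr=2 lookahead=id remaining=[id + num $]
Step 5: shift id. Stack=[T / id] ptr=3 lookahead=+ remaining=[+ num $]
Step 6: reduce F->id. Stack=[T / F] ptr=3 lookahead=+ remaining=[+ num $]
Step 7: reduce T->T / F. Stack=[T] ptr=3 lookahead=+ remaining=[+ num $]
Step 8: reduce E->T. Stack=[E] ptr=3 lookahead=+ remaining=[+ num $]
Step 9: shift +. Stack=[E +] ptr=4 lookahead=num remaining=[num $]
Step 10: shift num. Stack=[E + num] ptr=5 lookahead=$ remaining=[$]
Step 11: reduce F->num. Stack=[E + F] ptr=5 lookahead=$ remaining=[$]
Step 12: reduce T->F. Stack=[E + T] ptr=5 lookahead=$ remaining=[$]
Step 13: reduce E->E + T. Stack=[E] ptr=5 lookahead=$ remaining=[$]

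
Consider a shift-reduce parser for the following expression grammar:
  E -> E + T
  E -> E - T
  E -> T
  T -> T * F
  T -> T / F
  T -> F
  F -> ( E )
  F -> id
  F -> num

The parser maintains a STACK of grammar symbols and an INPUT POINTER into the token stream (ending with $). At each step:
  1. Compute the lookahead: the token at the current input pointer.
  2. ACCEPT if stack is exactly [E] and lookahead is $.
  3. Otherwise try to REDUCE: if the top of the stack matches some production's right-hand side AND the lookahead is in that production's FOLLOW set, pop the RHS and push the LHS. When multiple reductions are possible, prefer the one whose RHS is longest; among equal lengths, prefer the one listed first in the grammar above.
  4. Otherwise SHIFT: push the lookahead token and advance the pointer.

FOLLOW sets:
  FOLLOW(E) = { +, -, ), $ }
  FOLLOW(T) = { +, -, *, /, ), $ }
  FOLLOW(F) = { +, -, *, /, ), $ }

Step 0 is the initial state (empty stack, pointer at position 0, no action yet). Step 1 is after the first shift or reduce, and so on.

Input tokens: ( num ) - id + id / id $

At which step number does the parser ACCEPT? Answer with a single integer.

Step 1: shift (. Stack=[(] ptr=1 lookahead=num remaining=[num ) - id + id / id $]
Step 2: shift num. Stack=[( num] ptr=2 lookahead=) remaining=[) - id + id / id $]
Step 3: reduce F->num. Stack=[( F] ptr=2 lookahead=) remaining=[) - id + id / id $]
Step 4: reduce T->F. Stack=[( T] ptr=2 lookahead=) remaining=[) - id + id / id $]
Step 5: reduce E->T. Stack=[( E] ptr=2 lookahead=) remaining=[) - id + id / id $]
Step 6: shift ). Stack=[( E )] ptr=3 lookahead=- remaining=[- id + id / id $]
Step 7: reduce F->( E ). Stack=[F] ptr=3 lookahead=- remaining=[- id + id / id $]
Step 8: reduce T->F. Stack=[T] ptr=3 lookahead=- remaining=[- id + id / id $]
Step 9: reduce E->T. Stack=[E] ptr=3 lookahead=- remaining=[- id + id / id $]
Step 10: shift -. Stack=[E -] ptr=4 lookahead=id remaining=[id + id / id $]
Step 11: shift id. Stack=[E - id] ptr=5 lookahead=+ remaining=[+ id / id $]
Step 12: reduce F->id. Stack=[E - F] ptr=5 lookahead=+ remaining=[+ id / id $]
Step 13: reduce T->F. Stack=[E - T] ptr=5 lookahead=+ remaining=[+ id / id $]
Step 14: reduce E->E - T. Stack=[E] ptr=5 lookahead=+ remaining=[+ id / id $]
Step 15: shift +. Stack=[E +] ptr=6 lookahead=id remaining=[id / id $]
Step 16: shift id. Stack=[E + id] ptr=7 lookahead=/ remaining=[/ id $]
Step 17: reduce F->id. Stack=[E + F] ptr=7 lookahead=/ remaining=[/ id $]
Step 18: reduce T->F. Stack=[E + T] ptr=7 lookahead=/ remaining=[/ id $]
Step 19: shift /. Stack=[E + T /] ptr=8 lookahead=id remaining=[id $]
Step 20: shift id. Stack=[E + T / id] ptr=9 lookahead=$ remaining=[$]
Step 21: reduce F->id. Stack=[E + T / F] ptr=9 lookahead=$ remaining=[$]
Step 22: reduce T->T / F. Stack=[E + T] ptr=9 lookahead=$ remaining=[$]
Step 23: reduce E->E + T. Stack=[E] ptr=9 lookahead=$ remaining=[$]
Step 24: accept. Stack=[E] ptr=9 lookahead=$ remaining=[$]

Answer: 24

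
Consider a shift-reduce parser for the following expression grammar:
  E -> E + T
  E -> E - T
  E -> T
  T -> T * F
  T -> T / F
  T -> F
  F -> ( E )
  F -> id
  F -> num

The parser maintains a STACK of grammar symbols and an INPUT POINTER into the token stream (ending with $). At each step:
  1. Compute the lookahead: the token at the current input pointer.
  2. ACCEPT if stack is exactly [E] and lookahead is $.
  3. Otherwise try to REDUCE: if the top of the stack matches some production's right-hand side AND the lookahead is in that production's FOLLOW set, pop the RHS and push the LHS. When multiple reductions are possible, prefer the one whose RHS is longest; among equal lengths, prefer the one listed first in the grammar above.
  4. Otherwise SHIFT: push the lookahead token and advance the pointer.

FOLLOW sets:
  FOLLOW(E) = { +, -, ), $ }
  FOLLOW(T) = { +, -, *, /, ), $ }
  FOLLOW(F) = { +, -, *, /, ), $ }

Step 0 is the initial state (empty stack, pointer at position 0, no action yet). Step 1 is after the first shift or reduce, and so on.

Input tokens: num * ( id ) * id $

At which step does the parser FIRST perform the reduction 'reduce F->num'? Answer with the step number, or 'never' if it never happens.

Step 1: shift num. Stack=[num] ptr=1 lookahead=* remaining=[* ( id ) * id $]
Step 2: reduce F->num. Stack=[F] ptr=1 lookahead=* remaining=[* ( id ) * id $]

Answer: 2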